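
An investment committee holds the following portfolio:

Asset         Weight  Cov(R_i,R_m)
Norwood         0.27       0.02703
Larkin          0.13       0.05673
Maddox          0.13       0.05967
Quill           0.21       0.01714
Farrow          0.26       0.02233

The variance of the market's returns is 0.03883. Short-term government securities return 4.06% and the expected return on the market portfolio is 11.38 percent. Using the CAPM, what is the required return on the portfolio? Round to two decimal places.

10.06%

β_Norwood = 0.02703 / 0.03883 = 0.6961
β_Larkin = 0.05673 / 0.03883 = 1.4610
β_Maddox = 0.05967 / 0.03883 = 1.5367
β_Quill = 0.01714 / 0.03883 = 0.4414
β_Farrow = 0.02233 / 0.03883 = 0.5751
β_P = Σ w_i β_i = 0.27×0.6961 + 0.13×1.4610 + 0.13×1.5367 + 0.21×0.4414 + 0.26×0.5751 = 0.8199
MRP = 11.38% − 4.06% = 7.32%
E(R_P) = R_f + β_P × MRP = 4.06% + 0.8199 × 7.32% = 10.06%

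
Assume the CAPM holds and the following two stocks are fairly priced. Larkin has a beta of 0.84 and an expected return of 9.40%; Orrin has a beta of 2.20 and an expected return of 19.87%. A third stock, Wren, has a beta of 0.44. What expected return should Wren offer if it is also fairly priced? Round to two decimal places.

6.32%

MRP (SML slope) = (19.87% − 9.40%) / (2.20 − 0.84) = 10.47% / 1.36 = 7.6985%
R_f (intercept) = 9.40% − 0.84 × 7.6985% = 2.9333%
E(R_Wren) = R_f + β × MRP = 2.9333% + 0.44 × 7.6985% = 6.32%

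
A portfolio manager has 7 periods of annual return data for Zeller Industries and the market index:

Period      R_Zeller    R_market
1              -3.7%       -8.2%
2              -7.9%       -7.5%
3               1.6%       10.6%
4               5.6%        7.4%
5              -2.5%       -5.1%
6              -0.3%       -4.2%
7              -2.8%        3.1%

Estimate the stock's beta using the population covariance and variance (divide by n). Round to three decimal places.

0.432

Mean R_i = (-3.7 − 7.9 + 1.6 + 5.6 − 2.5 − 0.3 − 2.8) / 7 = -1.4286%
Mean R_m = (-8.2 − 7.5 + 10.6 + 7.4 − 5.1 − 4.2 + 3.1) / 7 = -0.5571%
Σ(R_i − R̄_i)(R_m − R̄_m) = 147.7486  ⇒  Cov = 147.7486 / 7 = 21.1069
Σ(R_m − R̄_m)² = 341.6971  ⇒  Var(R_m) = 341.6971 / 7 = 48.8139
β = Cov / Var(R_m) = 21.1069 / 48.8139 = 0.4324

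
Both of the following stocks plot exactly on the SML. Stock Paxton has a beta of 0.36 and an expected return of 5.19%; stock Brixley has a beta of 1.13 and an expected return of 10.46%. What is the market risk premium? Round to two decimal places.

Both satisfy E(R) = R_f + β·MRP, so the slope of the SML is
MRP = (10.46% − 5.19%) / (1.13 − 0.36) = 5.27% / 0.77 = 6.8442%

6.84%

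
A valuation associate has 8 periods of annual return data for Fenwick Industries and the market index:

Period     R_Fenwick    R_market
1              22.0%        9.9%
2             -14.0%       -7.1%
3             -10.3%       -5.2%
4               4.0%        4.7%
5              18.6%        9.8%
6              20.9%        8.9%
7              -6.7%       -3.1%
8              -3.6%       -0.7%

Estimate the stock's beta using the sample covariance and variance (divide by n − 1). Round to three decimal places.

2.066

Mean R_i = (22.0 − 14.0 − 10.3 + 4.0 + 18.6 + 20.9 − 6.7 − 3.6) / 8 = 3.8625%
Mean R_m = (9.9 − 7.1 − 5.2 + 4.7 + 9.8 + 8.9 − 3.1 − 0.7) / 8 = 2.1500%
Σ(R_i − R̄_i)(R_m − R̄_m) = 714.7050  ⇒  Cov = 714.7050 / 7 = 102.1007
Σ(R_m − R̄_m)² = 345.9200  ⇒  Var(R_m) = 345.9200 / 7 = 49.4171
β = Cov / Var(R_m) = 102.1007 / 49.4171 = 2.0661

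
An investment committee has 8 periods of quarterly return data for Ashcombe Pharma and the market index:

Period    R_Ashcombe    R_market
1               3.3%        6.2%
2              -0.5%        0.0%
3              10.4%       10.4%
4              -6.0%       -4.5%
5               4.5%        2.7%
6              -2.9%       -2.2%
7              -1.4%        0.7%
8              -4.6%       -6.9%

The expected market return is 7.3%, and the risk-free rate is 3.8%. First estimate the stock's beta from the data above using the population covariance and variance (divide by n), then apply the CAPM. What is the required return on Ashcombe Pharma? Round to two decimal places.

Mean R_i = (3.3 − 0.5 + 10.4 − 6.0 + 4.5 − 2.9 − 1.4 − 4.6) / 8 = 0.3500%
Mean R_m = (6.2 + 0.0 + 10.4 − 4.5 + 2.7 − 2.2 + 0.7 − 6.9) / 8 = 0.8000%
Σ(R_i − R̄_i)(R_m − R̄_m) = 202.6700  ⇒  Cov = 202.6700 / 8 = 25.3338
Σ(R_m − R̄_m)² = 221.9600  ⇒  Var(R_m) = 221.9600 / 8 = 27.7450
β = Cov / Var(R_m) = 25.3338 / 27.7450 = 0.9131
MRP = 7.3% − 3.8% = 3.50%
E(R) = R_f + β × MRP = 3.8% + 0.9131 × 3.5% = 7.00%

7.00%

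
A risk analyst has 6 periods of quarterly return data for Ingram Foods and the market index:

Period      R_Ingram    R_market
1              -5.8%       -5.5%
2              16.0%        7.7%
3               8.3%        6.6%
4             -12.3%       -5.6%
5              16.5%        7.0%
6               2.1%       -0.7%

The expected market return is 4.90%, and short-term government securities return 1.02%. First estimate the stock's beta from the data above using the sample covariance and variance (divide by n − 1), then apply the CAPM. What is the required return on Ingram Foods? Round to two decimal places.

7.92%

Mean R_i = (-5.8 + 16.0 + 8.3 − 12.3 + 16.5 + 2.1) / 6 = 4.1333%
Mean R_m = (-5.5 + 7.7 + 6.6 − 5.6 + 7.0 − 0.7) / 6 = 1.5833%
Σ(R_i − R̄_i)(R_m − R̄_m) = 353.5233  ⇒  Cov = 353.5233 / 5 = 70.7047
Σ(R_m − R̄_m)² = 198.9083  ⇒  Var(R_m) = 198.9083 / 5 = 39.7817
β = Cov / Var(R_m) = 70.7047 / 39.7817 = 1.7773
MRP = 4.90% − 1.02% = 3.88%
E(R) = R_f + β × MRP = 1.02% + 1.7773 × 3.88% = 7.92%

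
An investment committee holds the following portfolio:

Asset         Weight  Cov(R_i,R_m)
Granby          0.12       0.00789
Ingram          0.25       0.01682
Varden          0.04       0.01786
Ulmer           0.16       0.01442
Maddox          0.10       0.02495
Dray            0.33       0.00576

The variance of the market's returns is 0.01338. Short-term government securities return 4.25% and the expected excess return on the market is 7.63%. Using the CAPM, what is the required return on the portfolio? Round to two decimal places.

11.42%

β_Granby = 0.00789 / 0.01338 = 0.5897
β_Ingram = 0.01682 / 0.01338 = 1.2571
β_Varden = 0.01786 / 0.01338 = 1.3348
β_Ulmer = 0.01442 / 0.01338 = 1.0777
β_Maddox = 0.02495 / 0.01338 = 1.8647
β_Dray = 0.00576 / 0.01338 = 0.4305
β_P = Σ w_i β_i = 0.12×0.5897 + 0.25×1.2571 + 0.04×1.3348 + 0.16×1.0777 + 0.10×1.8647 + 0.33×0.4305 = 0.9394
E(R_P) = R_f + β_P × MRP = 4.25% + 0.9394 × 7.63% = 11.42%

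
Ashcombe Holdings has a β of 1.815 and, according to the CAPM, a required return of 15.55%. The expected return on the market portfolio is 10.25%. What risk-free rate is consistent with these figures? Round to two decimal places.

E(R) = R_f + β(E(R_m) − R_f) = R_f(1 − β) + β·E(R_m)
15.55% = R_f × (1 − 1.815) + 1.815 × 10.25%
15.55% = R_f × -0.815 + 18.60375%
R_f = (15.55% − 18.60375%) / -0.815 = 3.75%

3.75%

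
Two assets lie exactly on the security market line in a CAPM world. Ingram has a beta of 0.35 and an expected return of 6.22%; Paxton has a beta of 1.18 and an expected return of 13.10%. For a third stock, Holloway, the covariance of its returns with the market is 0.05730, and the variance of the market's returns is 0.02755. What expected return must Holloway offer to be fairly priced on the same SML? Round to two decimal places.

20.56%

MRP = (13.10% − 6.22%) / (1.18 − 0.35) = 8.2892%
R_f = 6.22% − 0.35 × 8.2892% = 3.3188%
β_Holloway = Cov / Var(R_m) = 0.05730 / 0.02755 = 2.0799
E(R_Holloway) = R_f + β × MRP = 3.3188% + 2.0799 × 8.2892% = 20.56%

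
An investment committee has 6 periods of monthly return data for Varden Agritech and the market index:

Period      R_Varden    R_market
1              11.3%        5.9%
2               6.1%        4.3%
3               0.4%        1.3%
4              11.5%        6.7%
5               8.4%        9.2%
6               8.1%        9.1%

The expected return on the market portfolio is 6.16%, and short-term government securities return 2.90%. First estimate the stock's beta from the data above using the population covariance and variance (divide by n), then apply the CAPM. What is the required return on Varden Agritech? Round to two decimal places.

5.98%

Mean R_i = (11.3 + 6.1 + 0.4 + 11.5 + 8.4 + 8.1) / 6 = 7.6333%
Mean R_m = (5.9 + 4.3 + 1.3 + 6.7 + 9.2 + 9.1) / 6 = 6.0833%
Σ(R_i − R̄_i)(R_m − R̄_m) = 42.8433  ⇒  Cov = 42.8433 / 6 = 7.1406
Σ(R_m − R̄_m)² = 45.2883  ⇒  Var(R_m) = 45.2883 / 6 = 7.5481
β = Cov / Var(R_m) = 7.1406 / 7.5481 = 0.9460
MRP = 6.16% − 2.90% = 3.26%
E(R) = R_f + β × MRP = 2.90% + 0.9460 × 3.26% = 5.98%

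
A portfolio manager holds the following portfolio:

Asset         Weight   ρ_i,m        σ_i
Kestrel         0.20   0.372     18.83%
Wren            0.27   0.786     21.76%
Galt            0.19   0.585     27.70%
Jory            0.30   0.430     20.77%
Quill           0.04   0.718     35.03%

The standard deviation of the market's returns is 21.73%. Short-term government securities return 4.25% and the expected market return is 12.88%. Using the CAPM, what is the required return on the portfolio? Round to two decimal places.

9.33%

β_Kestrel = 0.372 × 18.83% / 21.73% = 0.3224
β_Wren = 0.786 × 21.76% / 21.73% = 0.7871
β_Galt = 0.585 × 27.70% / 21.73% = 0.7457
β_Jory = 0.430 × 20.77% / 21.73% = 0.4110
β_Quill = 0.718 × 35.03% / 21.73% = 1.1575
β_P = Σ w_i β_i = 0.20×0.3224 + 0.27×0.7871 + 0.19×0.7457 + 0.30×0.4110 + 0.04×1.1575 = 0.5883
MRP = 12.88% − 4.25% = 8.63%
E(R_P) = R_f + β_P × MRP = 4.25% + 0.5883 × 8.63% = 9.33%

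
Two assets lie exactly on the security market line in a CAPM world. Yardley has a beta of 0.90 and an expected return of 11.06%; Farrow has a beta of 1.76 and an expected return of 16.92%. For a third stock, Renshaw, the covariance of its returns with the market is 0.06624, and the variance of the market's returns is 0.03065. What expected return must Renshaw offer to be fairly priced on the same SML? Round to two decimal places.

MRP = (16.92% − 11.06%) / (1.76 − 0.90) = 6.8140%
R_f = 11.06% − 0.90 × 6.8140% = 4.9274%
β_Renshaw = Cov / Var(R_m) = 0.06624 / 0.03065 = 2.1612
E(R_Renshaw) = R_f + β × MRP = 4.9274% + 2.1612 × 6.8140% = 19.65%

19.65%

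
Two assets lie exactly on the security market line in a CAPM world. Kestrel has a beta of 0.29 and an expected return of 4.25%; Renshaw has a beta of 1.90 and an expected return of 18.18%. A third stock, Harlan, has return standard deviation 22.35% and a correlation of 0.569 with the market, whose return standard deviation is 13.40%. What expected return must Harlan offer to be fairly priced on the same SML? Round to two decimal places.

MRP = (18.18% − 4.25%) / (1.90 − 0.29) = 8.6522%
R_f = 4.25% − 0.29 × 8.6522% = 1.7409%
β_Harlan = ρ·σ_i/σ_m = 0.569 × 22.35 / 13.40 = 0.9490
E(R_Harlan) = R_f + β × MRP = 1.7409% + 0.9490 × 8.6522% = 9.95%

9.95%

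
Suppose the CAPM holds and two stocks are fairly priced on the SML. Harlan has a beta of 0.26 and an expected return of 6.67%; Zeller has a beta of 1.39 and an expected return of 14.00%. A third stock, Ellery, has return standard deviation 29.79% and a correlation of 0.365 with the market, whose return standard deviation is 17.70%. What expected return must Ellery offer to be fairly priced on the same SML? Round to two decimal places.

8.97%

MRP = (14.00% − 6.67%) / (1.39 − 0.26) = 6.4867%
R_f = 6.67% − 0.26 × 6.4867% = 4.9835%
β_Ellery = ρ·σ_i/σ_m = 0.365 × 29.79 / 17.70 = 0.6143
E(R_Ellery) = R_f + β × MRP = 4.9835% + 0.6143 × 6.4867% = 8.97%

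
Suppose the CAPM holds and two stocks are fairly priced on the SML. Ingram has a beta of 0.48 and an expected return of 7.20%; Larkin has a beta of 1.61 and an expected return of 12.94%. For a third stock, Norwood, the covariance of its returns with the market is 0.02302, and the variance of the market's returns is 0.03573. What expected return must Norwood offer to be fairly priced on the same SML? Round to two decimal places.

8.03%

MRP = (12.94% − 7.20%) / (1.61 − 0.48) = 5.0796%
R_f = 7.20% − 0.48 × 5.0796% = 4.7618%
β_Norwood = Cov / Var(R_m) = 0.02302 / 0.03573 = 0.6443
E(R_Norwood) = R_f + β × MRP = 4.7618% + 0.6443 × 5.0796% = 8.03%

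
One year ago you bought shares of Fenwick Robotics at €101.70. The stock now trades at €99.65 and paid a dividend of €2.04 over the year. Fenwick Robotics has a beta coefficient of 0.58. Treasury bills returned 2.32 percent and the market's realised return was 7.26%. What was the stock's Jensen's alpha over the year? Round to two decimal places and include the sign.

-5.20%

Realised HPR = (P1 + D1 − P0) / P0 = (99.65 + 2.04 − 101.70) / 101.70 = -0.01 / 101.70 = -0.0098%
MRP = 7.26% − 2.32% = 4.94%
CAPM required = R_f + β·MRP = 2.32% + 0.58 × 4.94% = 5.1852%
α = realised − required = -0.0098% − 5.1852% = -5.20%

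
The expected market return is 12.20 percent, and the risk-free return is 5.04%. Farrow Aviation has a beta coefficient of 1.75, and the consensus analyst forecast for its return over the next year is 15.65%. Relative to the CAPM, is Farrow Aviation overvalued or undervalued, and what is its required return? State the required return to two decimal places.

Overvalued; required return 17.57%

MRP = 12.20% − 5.04% = 7.16%
Required return = R_f + β·MRP = 5.04% + 1.75 × 7.16% = 17.57%
Forecast 15.65% < required 17.57% → the stock plots below the SML → overvalued.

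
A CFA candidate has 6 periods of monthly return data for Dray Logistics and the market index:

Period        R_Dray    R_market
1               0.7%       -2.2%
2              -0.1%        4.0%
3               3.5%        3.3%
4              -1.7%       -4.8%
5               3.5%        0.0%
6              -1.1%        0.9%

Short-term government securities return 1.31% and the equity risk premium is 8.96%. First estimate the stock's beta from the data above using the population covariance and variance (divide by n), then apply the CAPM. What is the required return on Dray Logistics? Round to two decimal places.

Mean R_i = (0.7 − 0.1 + 3.5 − 1.7 + 3.5 − 1.1) / 6 = 0.8000%
Mean R_m = (-2.2 + 4.0 + 3.3 − 4.8 + 0.0 + 0.9) / 6 = 0.2000%
Σ(R_i − R̄_i)(R_m − R̄_m) = 15.8200  ⇒  Cov = 15.8200 / 6 = 2.6367
Σ(R_m − R̄_m)² = 55.3400  ⇒  Var(R_m) = 55.3400 / 6 = 9.2233
β = Cov / Var(R_m) = 2.6367 / 9.2233 = 0.2859
E(R) = R_f + β × MRP = 1.31% + 0.2859 × 8.96% = 3.87%

3.87%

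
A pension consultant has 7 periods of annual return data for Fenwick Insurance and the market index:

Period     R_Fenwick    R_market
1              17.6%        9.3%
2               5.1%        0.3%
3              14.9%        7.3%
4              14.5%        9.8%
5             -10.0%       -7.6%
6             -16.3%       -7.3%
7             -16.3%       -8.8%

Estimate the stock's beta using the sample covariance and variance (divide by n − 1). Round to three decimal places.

Mean R_i = (17.6 + 5.1 + 14.9 + 14.5 − 10.0 − 16.3 − 16.3) / 7 = 1.3571%
Mean R_m = (9.3 + 0.3 + 7.3 + 9.8 − 7.6 − 7.3 − 8.8) / 7 = 0.4286%
Σ(R_i − R̄_i)(R_m − R̄_m) = 750.4386  ⇒  Cov = 750.4386 / 6 = 125.0731
Σ(R_m − R̄_m)² = 423.1143  ⇒  Var(R_m) = 423.1143 / 6 = 70.5191
β = Cov / Var(R_m) = 125.0731 / 70.5191 = 1.7736

1.774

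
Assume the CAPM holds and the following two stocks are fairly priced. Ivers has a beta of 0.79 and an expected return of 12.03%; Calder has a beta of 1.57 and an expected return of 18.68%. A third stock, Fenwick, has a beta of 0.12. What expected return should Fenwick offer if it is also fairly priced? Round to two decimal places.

6.32%

MRP (SML slope) = (18.68% − 12.03%) / (1.57 − 0.79) = 6.65% / 0.78 = 8.5256%
R_f (intercept) = 12.03% − 0.79 × 8.5256% = 5.2948%
E(R_Fenwick) = R_f + β × MRP = 5.2948% + 0.12 × 8.5256% = 6.32%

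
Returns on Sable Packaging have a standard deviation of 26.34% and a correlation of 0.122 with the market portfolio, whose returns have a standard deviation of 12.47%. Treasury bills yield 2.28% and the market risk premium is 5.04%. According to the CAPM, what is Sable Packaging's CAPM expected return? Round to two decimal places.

3.58%

β = ρ × σ_i / σ_m = 0.122 × 26.34% / 12.47% = 0.2577
E(R) = 2.28% + 0.2577 × 5.04% = 3.58%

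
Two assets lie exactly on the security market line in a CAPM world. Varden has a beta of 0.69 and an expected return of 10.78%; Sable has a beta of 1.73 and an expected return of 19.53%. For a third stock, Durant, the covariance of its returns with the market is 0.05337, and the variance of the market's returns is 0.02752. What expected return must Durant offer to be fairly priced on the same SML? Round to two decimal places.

MRP = (19.53% − 10.78%) / (1.73 − 0.69) = 8.4135%
R_f = 10.78% − 0.69 × 8.4135% = 4.9747%
β_Durant = Cov / Var(R_m) = 0.05337 / 0.02752 = 1.9393
E(R_Durant) = R_f + β × MRP = 4.9747% + 1.9393 × 8.4135% = 21.29%

21.29%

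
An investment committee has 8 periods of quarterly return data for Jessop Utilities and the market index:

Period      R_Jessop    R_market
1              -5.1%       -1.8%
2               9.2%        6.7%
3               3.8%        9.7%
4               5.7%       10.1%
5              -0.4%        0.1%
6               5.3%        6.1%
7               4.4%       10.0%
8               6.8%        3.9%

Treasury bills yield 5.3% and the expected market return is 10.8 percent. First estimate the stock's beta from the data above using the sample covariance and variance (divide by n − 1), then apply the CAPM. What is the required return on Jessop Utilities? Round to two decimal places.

Mean R_i = (-5.1 + 9.2 + 3.8 + 5.7 − 0.4 + 5.3 + 4.4 + 6.8) / 8 = 3.7125%
Mean R_m = (-1.8 + 6.7 + 9.7 + 10.1 + 0.1 + 6.1 + 10.0 + 3.9) / 8 = 5.6000%
Σ(R_i − R̄_i)(R_m − R̄_m) = 101.7400  ⇒  Cov = 101.7400 / 7 = 14.5343
Σ(R_m − R̄_m)² = 145.7800  ⇒  Var(R_m) = 145.7800 / 7 = 20.8257
β = Cov / Var(R_m) = 14.5343 / 20.8257 = 0.6979
MRP = 10.8% − 5.3% = 5.50%
E(R) = R_f + β × MRP = 5.3% + 0.6979 × 5.5% = 9.14%

9.14%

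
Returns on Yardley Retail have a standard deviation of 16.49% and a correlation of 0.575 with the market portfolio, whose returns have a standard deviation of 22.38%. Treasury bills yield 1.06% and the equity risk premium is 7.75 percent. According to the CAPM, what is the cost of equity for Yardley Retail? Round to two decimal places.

β = ρ × σ_i / σ_m = 0.575 × 16.49% / 22.38% = 0.4237
E(R) = 1.06% + 0.4237 × 7.75% = 4.34%

4.34%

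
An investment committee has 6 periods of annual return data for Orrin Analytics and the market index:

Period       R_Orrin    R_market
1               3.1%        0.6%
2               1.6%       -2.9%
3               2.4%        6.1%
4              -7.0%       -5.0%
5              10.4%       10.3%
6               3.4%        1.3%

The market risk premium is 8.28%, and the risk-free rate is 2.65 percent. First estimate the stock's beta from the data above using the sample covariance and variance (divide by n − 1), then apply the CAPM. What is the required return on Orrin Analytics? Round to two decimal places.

Mean R_i = (3.1 + 1.6 + 2.4 − 7.0 + 10.4 + 3.4) / 6 = 2.3167%
Mean R_m = (0.6 − 2.9 + 6.1 − 5.0 + 10.3 + 1.3) / 6 = 1.7333%
Σ(R_i − R̄_i)(R_m − R̄_m) = 134.3067  ⇒  Cov = 134.3067 / 5 = 26.8613
Σ(R_m − R̄_m)² = 160.7333  ⇒  Var(R_m) = 160.7333 / 5 = 32.1467
β = Cov / Var(R_m) = 26.8613 / 32.1467 = 0.8356
E(R) = R_f + β × MRP = 2.65% + 0.8356 × 8.28% = 9.57%

9.57%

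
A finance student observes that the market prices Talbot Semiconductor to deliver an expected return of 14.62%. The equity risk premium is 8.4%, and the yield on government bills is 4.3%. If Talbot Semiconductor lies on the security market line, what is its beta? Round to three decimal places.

1.229

β = (E(R) − R_f) / MRP = (14.62% − 4.3%) / 8.4% = 10.32% / 8.4% = 1.229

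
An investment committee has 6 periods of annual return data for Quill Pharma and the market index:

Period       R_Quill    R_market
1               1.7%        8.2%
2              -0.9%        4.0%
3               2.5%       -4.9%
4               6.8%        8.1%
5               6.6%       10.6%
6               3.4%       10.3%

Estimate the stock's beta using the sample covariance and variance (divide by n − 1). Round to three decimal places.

Mean R_i = (1.7 − 0.9 + 2.5 + 6.8 + 6.6 + 3.4) / 6 = 3.3500%
Mean R_m = (8.2 + 4.0 − 4.9 + 8.1 + 10.6 + 10.3) / 6 = 6.0500%
Σ(R_i − R̄_i)(R_m − R̄_m) = 36.5450  ⇒  Cov = 36.5450 / 5 = 7.3090
Σ(R_m − R̄_m)² = 171.6950  ⇒  Var(R_m) = 171.6950 / 5 = 34.3390
β = Cov / Var(R_m) = 7.3090 / 34.3390 = 0.2128

0.213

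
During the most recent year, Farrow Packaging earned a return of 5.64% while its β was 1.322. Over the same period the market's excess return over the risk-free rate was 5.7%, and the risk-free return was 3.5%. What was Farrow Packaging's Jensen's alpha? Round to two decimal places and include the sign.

CAPM benchmark = R_f + β(R_m − R_f) = 3.5% + 1.322 × 5.7% = 11.0354%
α = actual − benchmark = 5.64% − 11.0354% = -5.40%

-5.40%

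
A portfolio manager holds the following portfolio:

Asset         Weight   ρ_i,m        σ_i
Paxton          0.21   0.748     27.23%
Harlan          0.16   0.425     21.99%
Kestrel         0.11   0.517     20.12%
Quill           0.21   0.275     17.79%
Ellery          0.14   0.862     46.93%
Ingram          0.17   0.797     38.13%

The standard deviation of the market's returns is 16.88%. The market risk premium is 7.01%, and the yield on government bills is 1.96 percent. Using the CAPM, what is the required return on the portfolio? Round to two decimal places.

β_Paxton = 0.748 × 27.23% / 16.88% = 1.2066
β_Harlan = 0.425 × 21.99% / 16.88% = 0.5537
β_Kestrel = 0.517 × 20.12% / 16.88% = 0.6162
β_Quill = 0.275 × 17.79% / 16.88% = 0.2898
β_Ellery = 0.862 × 46.93% / 16.88% = 2.3965
β_Ingram = 0.797 × 38.13% / 16.88% = 1.8003
β_P = Σ w_i β_i = 0.21×1.2066 + 0.16×0.5537 + 0.11×0.6162 + 0.21×0.2898 + 0.14×2.3965 + 0.17×1.8003 = 1.1122
E(R_P) = R_f + β_P × MRP = 1.96% + 1.1122 × 7.01% = 9.76%

9.76%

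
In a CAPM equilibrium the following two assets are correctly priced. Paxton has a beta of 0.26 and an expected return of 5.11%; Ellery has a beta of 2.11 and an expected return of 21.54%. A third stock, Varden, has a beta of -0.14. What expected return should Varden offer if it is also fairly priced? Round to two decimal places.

MRP (SML slope) = (21.54% − 5.11%) / (2.11 − 0.26) = 16.43% / 1.85 = 8.8811%
R_f (intercept) = 5.11% − 0.26 × 8.8811% = 2.8009%
E(R_Varden) = R_f + β × MRP = 2.8009% + -0.14 × 8.8811% = 1.56%

1.56%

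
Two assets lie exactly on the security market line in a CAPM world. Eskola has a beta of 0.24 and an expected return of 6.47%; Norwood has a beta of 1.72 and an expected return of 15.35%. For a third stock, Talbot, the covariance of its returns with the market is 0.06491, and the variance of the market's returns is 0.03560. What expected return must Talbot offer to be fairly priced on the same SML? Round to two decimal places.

MRP = (15.35% − 6.47%) / (1.72 − 0.24) = 6.0000%
R_f = 6.47% − 0.24 × 6.0000% = 5.0300%
β_Talbot = Cov / Var(R_m) = 0.06491 / 0.03560 = 1.8233
E(R_Talbot) = R_f + β × MRP = 5.0300% + 1.8233 × 6.0000% = 15.97%

15.97%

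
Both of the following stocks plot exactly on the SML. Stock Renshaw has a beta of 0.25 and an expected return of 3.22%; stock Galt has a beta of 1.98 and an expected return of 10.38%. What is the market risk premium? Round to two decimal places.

Both satisfy E(R) = R_f + β·MRP, so the slope of the SML is
MRP = (10.38% − 3.22%) / (1.98 − 0.25) = 7.16% / 1.73 = 4.1387%

4.14%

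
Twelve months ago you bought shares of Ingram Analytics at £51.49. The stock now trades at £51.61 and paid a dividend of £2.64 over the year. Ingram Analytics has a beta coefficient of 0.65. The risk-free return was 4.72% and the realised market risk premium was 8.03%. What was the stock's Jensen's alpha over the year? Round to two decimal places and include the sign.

Realised HPR = (P1 + D1 − P0) / P0 = (51.61 + 2.64 − 51.49) / 51.49 = 2.76 / 51.49 = 5.3603%
CAPM required = R_f + β·MRP = 4.72% + 0.65 × 8.03% = 9.9395%
α = realised − required = 5.3603% − 9.9395% = -4.58%

-4.58%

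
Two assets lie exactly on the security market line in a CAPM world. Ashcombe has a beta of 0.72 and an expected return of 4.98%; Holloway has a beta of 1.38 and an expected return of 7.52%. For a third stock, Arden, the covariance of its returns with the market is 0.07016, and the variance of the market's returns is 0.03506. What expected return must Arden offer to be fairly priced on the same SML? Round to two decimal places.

9.91%

MRP = (7.52% − 4.98%) / (1.38 − 0.72) = 3.8485%
R_f = 4.98% − 0.72 × 3.8485% = 2.2091%
β_Arden = Cov / Var(R_m) = 0.07016 / 0.03506 = 2.0011
E(R_Arden) = R_f + β × MRP = 2.2091% + 2.0011 × 3.8485% = 9.91%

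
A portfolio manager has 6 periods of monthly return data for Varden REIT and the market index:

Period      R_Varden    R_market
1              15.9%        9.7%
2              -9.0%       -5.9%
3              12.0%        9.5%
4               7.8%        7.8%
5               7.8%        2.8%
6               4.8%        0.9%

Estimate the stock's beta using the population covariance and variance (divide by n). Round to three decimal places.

Mean R_i = (15.9 − 9.0 + 12.0 + 7.8 + 7.8 + 4.8) / 6 = 6.5500%
Mean R_m = (9.7 − 5.9 + 9.5 + 7.8 + 2.8 + 0.9) / 6 = 4.1333%
Σ(R_i − R̄_i)(R_m − R̄_m) = 245.8900  ⇒  Cov = 245.8900 / 6 = 40.9817
Σ(R_m − R̄_m)² = 186.1333  ⇒  Var(R_m) = 186.1333 / 6 = 31.0222
β = Cov / Var(R_m) = 40.9817 / 31.0222 = 1.3210

1.321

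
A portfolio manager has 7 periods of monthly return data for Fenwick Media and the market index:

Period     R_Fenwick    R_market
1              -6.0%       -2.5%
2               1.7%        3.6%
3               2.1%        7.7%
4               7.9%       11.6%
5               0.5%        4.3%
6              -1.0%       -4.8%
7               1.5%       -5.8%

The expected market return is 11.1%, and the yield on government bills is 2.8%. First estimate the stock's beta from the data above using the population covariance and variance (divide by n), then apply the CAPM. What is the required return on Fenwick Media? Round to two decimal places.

Mean R_i = (-6.0 + 1.7 + 2.1 + 7.9 + 0.5 − 1.0 + 1.5) / 7 = 0.9571%
Mean R_m = (-2.5 + 3.6 + 7.7 + 11.6 + 4.3 − 4.8 − 5.8) / 7 = 2.0143%
Σ(R_i − R̄_i)(R_m − R̄_m) = 113.6843  ⇒  Cov = 113.6843 / 7 = 16.2406
Σ(R_m − R̄_m)² = 259.8286  ⇒  Var(R_m) = 259.8286 / 7 = 37.1184
β = Cov / Var(R_m) = 16.2406 / 37.1184 = 0.4375
MRP = 11.1% − 2.8% = 8.30%
E(R) = R_f + β × MRP = 2.8% + 0.4375 × 8.3% = 6.43%

6.43%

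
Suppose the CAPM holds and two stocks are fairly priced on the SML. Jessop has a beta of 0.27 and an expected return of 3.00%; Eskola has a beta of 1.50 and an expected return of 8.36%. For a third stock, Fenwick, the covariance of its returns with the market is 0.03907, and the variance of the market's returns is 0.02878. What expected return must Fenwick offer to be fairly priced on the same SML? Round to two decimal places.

7.74%

MRP = (8.36% − 3.00%) / (1.50 − 0.27) = 4.3577%
R_f = 3.00% − 0.27 × 4.3577% = 1.8234%
β_Fenwick = Cov / Var(R_m) = 0.03907 / 0.02878 = 1.3575
E(R_Fenwick) = R_f + β × MRP = 1.8234% + 1.3575 × 4.3577% = 7.74%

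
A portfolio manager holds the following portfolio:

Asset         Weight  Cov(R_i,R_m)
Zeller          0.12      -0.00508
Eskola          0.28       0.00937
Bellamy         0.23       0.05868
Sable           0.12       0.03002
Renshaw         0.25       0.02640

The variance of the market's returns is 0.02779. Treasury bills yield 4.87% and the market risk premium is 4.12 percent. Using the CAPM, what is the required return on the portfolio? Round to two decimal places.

β_Zeller = -0.00508 / 0.02779 = -0.1828
β_Eskola = 0.00937 / 0.02779 = 0.3372
β_Bellamy = 0.05868 / 0.02779 = 2.1116
β_Sable = 0.03002 / 0.02779 = 1.0802
β_Renshaw = 0.02640 / 0.02779 = 0.9500
β_P = Σ w_i β_i = 0.12×-0.1828 + 0.28×0.3372 + 0.23×2.1116 + 0.12×1.0802 + 0.25×0.9500 = 0.9253
E(R_P) = R_f + β_P × MRP = 4.87% + 0.9253 × 4.12% = 8.68%

8.68%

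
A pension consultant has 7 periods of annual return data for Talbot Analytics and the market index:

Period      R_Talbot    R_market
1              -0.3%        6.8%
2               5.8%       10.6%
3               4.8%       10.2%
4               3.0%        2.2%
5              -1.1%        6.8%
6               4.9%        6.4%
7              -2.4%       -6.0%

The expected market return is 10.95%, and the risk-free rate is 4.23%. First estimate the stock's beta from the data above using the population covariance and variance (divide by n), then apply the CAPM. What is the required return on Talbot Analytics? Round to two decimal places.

6.83%

Mean R_i = (-0.3 + 5.8 + 4.8 + 3.0 − 1.1 + 4.9 − 2.4) / 7 = 2.1000%
Mean R_m = (6.8 + 10.6 + 10.2 + 2.2 + 6.8 + 6.4 − 6.0) / 7 = 5.2857%
Σ(R_i − R̄_i)(R_m − R̄_m) = 75.5800  ⇒  Cov = 75.5800 / 7 = 10.7971
Σ(R_m − R̄_m)² = 195.1086  ⇒  Var(R_m) = 195.1086 / 7 = 27.8727
β = Cov / Var(R_m) = 10.7971 / 27.8727 = 0.3874
MRP = 10.95% − 4.23% = 6.72%
E(R) = R_f + β × MRP = 4.23% + 0.3874 × 6.72% = 6.83%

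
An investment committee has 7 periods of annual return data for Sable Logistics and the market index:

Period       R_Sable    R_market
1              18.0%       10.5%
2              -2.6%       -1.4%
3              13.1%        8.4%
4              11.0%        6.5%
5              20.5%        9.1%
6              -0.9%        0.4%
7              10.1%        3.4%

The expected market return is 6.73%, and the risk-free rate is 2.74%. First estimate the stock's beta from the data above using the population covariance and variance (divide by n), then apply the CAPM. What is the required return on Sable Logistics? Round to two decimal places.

Mean R_i = (18.0 − 2.6 + 13.1 + 11.0 + 20.5 − 0.9 + 10.1) / 7 = 9.8857%
Mean R_m = (10.5 − 1.4 + 8.4 + 6.5 + 9.1 + 0.4 + 3.4) / 7 = 5.2714%
Σ(R_i − R̄_i)(R_m − R̄_m) = 229.9271  ⇒  Cov = 229.9271 / 7 = 32.8467
Σ(R_m − R̄_m)² = 125.0343  ⇒  Var(R_m) = 125.0343 / 7 = 17.8620
β = Cov / Var(R_m) = 32.8467 / 17.8620 = 1.8389
MRP = 6.73% − 2.74% = 3.99%
E(R) = R_f + β × MRP = 2.74% + 1.8389 × 3.99% = 10.08%

10.08%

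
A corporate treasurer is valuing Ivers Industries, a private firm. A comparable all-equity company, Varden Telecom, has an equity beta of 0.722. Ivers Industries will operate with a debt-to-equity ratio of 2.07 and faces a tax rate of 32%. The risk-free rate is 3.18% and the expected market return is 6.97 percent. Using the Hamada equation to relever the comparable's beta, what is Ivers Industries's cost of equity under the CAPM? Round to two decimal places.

β_L = β_U × [1 + (1 − t)(D/E)] = 0.722 × [1 + (1 − 0.32) × 2.07]
    = 0.722 × [1 + 0.68 × 2.07] = 0.722 × 2.4076 = 1.7383
MRP = 6.97% − 3.18% = 3.79%
E(R) = R_f + β_L × MRP = 3.18% + 1.7383 × 3.79% = 9.77%

9.77%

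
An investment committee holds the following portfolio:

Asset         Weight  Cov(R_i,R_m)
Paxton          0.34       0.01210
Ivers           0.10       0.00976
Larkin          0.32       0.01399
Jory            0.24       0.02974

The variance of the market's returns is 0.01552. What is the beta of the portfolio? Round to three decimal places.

β_Paxton = 0.01210 / 0.01552 = 0.7796
β_Ivers = 0.00976 / 0.01552 = 0.6289
β_Larkin = 0.01399 / 0.01552 = 0.9014
β_Jory = 0.02974 / 0.01552 = 1.9162
β_P = Σ w_i β_i = 0.34×0.7796 + 0.10×0.6289 + 0.32×0.9014 + 0.24×1.9162 = 1.0763

1.076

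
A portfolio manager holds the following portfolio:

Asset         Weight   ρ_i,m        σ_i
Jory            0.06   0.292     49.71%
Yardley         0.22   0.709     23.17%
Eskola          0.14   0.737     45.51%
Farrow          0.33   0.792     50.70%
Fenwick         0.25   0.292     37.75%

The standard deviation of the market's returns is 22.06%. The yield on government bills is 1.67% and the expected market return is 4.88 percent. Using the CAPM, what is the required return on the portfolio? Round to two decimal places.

5.34%

β_Jory = 0.292 × 49.71% / 22.06% = 0.6580
β_Yardley = 0.709 × 23.17% / 22.06% = 0.7447
β_Eskola = 0.737 × 45.51% / 22.06% = 1.5204
β_Farrow = 0.792 × 50.70% / 22.06% = 1.8202
β_Fenwick = 0.292 × 37.75% / 22.06% = 0.4997
β_P = Σ w_i β_i = 0.06×0.6580 + 0.22×0.7447 + 0.14×1.5204 + 0.33×1.8202 + 0.25×0.4997 = 1.1418
MRP = 4.88% − 1.67% = 3.21%
E(R_P) = R_f + β_P × MRP = 1.67% + 1.1418 × 3.21% = 5.34%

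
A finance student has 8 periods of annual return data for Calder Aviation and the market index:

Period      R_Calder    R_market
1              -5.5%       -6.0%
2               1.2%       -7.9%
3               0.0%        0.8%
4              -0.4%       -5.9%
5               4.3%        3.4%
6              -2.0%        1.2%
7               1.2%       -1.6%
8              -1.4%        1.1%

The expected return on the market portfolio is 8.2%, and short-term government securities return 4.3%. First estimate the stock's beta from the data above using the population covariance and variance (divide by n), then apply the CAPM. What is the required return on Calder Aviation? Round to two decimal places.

5.25%

Mean R_i = (-5.5 + 1.2 + 0.0 − 0.4 + 4.3 − 2.0 + 1.2 − 1.4) / 8 = -0.3250%
Mean R_m = (-6.0 − 7.9 + 0.8 − 5.9 + 3.4 + 1.2 − 1.6 + 1.1) / 8 = -1.8625%
Σ(R_i − R̄_i)(R_m − R̄_m) = 29.7975  ⇒  Cov = 29.7975 / 8 = 3.7247
Σ(R_m − R̄_m)² = 122.8788  ⇒  Var(R_m) = 122.8788 / 8 = 15.3599
β = Cov / Var(R_m) = 3.7247 / 15.3599 = 0.2425
MRP = 8.2% − 4.3% = 3.90%
E(R) = R_f + β × MRP = 4.3% + 0.2425 × 3.9% = 5.25%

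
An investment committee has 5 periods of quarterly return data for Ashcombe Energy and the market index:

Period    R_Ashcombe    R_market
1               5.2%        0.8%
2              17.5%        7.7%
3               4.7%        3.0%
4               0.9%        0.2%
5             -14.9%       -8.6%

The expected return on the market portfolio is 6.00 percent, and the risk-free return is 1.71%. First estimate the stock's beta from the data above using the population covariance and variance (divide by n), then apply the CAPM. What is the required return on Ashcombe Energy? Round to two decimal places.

10.02%

Mean R_i = (5.2 + 17.5 + 4.7 + 0.9 − 14.9) / 5 = 2.6800%
Mean R_m = (0.8 + 7.7 + 3.0 + 0.2 − 8.6) / 5 = 0.6200%
Σ(R_i − R̄_i)(R_m − R̄_m) = 273.0220  ⇒  Cov = 273.0220 / 5 = 54.6044
Σ(R_m − R̄_m)² = 141.0080  ⇒  Var(R_m) = 141.0080 / 5 = 28.2016
β = Cov / Var(R_m) = 54.6044 / 28.2016 = 1.9362
MRP = 6.00% − 1.71% = 4.29%
E(R) = R_f + β × MRP = 1.71% + 1.9362 × 4.29% = 10.02%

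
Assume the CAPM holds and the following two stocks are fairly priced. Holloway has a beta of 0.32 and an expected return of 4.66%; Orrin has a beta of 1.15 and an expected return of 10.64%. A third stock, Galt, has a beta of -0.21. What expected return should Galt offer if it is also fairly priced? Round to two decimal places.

MRP (SML slope) = (10.64% − 4.66%) / (1.15 − 0.32) = 5.98% / 0.83 = 7.2048%
R_f (intercept) = 4.66% − 0.32 × 7.2048% = 2.3545%
E(R_Galt) = R_f + β × MRP = 2.3545% + -0.21 × 7.2048% = 0.84%

0.84%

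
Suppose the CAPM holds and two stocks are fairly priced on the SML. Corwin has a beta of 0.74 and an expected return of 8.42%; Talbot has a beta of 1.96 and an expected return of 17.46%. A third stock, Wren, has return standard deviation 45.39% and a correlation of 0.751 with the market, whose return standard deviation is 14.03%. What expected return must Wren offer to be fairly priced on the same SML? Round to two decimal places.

MRP = (17.46% − 8.42%) / (1.96 − 0.74) = 7.4098%
R_f = 8.42% − 0.74 × 7.4098% = 2.9367%
β_Wren = ρ·σ_i/σ_m = 0.751 × 45.39 / 14.03 = 2.4296
E(R_Wren) = R_f + β × MRP = 2.9367% + 2.4296 × 7.4098% = 20.94%

20.94%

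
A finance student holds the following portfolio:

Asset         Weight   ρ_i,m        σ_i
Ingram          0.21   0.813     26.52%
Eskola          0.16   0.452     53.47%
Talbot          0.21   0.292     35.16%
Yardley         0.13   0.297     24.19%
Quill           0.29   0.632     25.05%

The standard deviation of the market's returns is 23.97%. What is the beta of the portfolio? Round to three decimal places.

β_Ingram = 0.813 × 26.52% / 23.97% = 0.8995
β_Eskola = 0.452 × 53.47% / 23.97% = 1.0083
β_Talbot = 0.292 × 35.16% / 23.97% = 0.4283
β_Yardley = 0.297 × 24.19% / 23.97% = 0.2997
β_Quill = 0.632 × 25.05% / 23.97% = 0.6605
β_P = Σ w_i β_i = 0.21×0.8995 + 0.16×1.0083 + 0.21×0.4283 + 0.13×0.2997 + 0.29×0.6605 = 0.6707

0.671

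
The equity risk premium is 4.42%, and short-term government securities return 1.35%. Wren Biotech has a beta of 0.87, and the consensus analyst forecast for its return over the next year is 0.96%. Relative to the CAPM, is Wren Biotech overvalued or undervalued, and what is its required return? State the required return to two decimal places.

Required return = R_f + β·MRP = 1.35% + 0.87 × 4.42% = 5.20%
Forecast 0.96% < required 5.20% → the stock plots below the SML → overvalued.

Overvalued; required return 5.20%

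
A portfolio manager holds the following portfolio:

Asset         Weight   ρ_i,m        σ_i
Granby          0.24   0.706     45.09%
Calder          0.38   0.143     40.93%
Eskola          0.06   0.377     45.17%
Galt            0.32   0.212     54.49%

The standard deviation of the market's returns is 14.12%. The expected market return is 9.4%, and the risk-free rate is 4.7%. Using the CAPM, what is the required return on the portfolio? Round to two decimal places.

9.55%

β_Granby = 0.706 × 45.09% / 14.12% = 2.2545
β_Calder = 0.143 × 40.93% / 14.12% = 0.4145
β_Eskola = 0.377 × 45.17% / 14.12% = 1.2060
β_Galt = 0.212 × 54.49% / 14.12% = 0.8181
β_P = Σ w_i β_i = 0.24×2.2545 + 0.38×0.4145 + 0.06×1.2060 + 0.32×0.8181 = 1.0327
MRP = 9.4% − 4.7% = 4.70%
E(R_P) = R_f + β_P × MRP = 4.7% + 1.0327 × 4.7% = 9.55%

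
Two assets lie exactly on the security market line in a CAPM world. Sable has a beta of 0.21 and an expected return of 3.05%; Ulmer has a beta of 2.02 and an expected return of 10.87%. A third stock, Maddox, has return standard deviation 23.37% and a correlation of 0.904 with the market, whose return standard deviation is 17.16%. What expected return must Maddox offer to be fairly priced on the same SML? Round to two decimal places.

MRP = (10.87% − 3.05%) / (2.02 − 0.21) = 4.3204%
R_f = 3.05% − 0.21 × 4.3204% = 2.1427%
β_Maddox = ρ·σ_i/σ_m = 0.904 × 23.37 / 17.16 = 1.2311
E(R_Maddox) = R_f + β × MRP = 2.1427% + 1.2311 × 4.3204% = 7.46%

7.46%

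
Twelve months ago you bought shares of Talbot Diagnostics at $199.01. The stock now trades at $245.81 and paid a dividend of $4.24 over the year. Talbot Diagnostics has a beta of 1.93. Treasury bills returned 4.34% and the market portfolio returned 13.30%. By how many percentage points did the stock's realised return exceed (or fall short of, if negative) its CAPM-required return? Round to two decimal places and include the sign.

+4.01%

Realised HPR = (P1 + D1 − P0) / P0 = (245.81 + 4.24 − 199.01) / 199.01 = 51.04 / 199.01 = 25.6470%
MRP = 13.30% − 4.34% = 8.96%
CAPM required = R_f + β·MRP = 4.34% + 1.93 × 8.96% = 21.6328%
α = realised − required = 25.6470% − 21.6328% = +4.01%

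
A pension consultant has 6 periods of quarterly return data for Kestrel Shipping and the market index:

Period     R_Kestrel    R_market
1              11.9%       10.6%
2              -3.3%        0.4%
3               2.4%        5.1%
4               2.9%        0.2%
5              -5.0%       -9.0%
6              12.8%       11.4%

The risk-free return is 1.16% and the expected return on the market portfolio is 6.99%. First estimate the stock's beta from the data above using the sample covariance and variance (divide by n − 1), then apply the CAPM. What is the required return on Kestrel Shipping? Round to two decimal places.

6.38%

Mean R_i = (11.9 − 3.3 + 2.4 + 2.9 − 5.0 + 12.8) / 6 = 3.6167%
Mean R_m = (10.6 + 0.4 + 5.1 + 0.2 − 9.0 + 11.4) / 6 = 3.1167%
Σ(R_i − R̄_i)(R_m − R̄_m) = 260.9283  ⇒  Cov = 260.9283 / 5 = 52.1857
Σ(R_m − R̄_m)² = 291.2483  ⇒  Var(R_m) = 291.2483 / 5 = 58.2497
β = Cov / Var(R_m) = 52.1857 / 58.2497 = 0.8959
MRP = 6.99% − 1.16% = 5.83%
E(R) = R_f + β × MRP = 1.16% + 0.8959 × 5.83% = 6.38%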